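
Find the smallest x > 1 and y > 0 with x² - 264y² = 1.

We seek the smallest positive integers (x, y) with x² - 264y² = 1, i.e., x² = 264y² + 1.
Try successive y values:
y = 1: x² = 264·1² + 1 = 265, not a perfect square
y = 2: x² = 264·2² + 1 = 1057, not a perfect square
y = 3: x² = 264·3² + 1 = 2377, not a perfect square
... continuing the search (or via continued fractions) ...
y = 4: x² = 264·4² + 1 = 4225, x = 65 ✓

Verify: 65² - 264·4² = 4225 - 4224 = 1 ✓

x = 65, y = 4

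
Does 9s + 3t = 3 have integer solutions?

Step 1: Compute gcd(9, 3).
gcd(9, 3) = 3

Step 2: Check divisibility.
Does 3 divide 3? 3 = 3 x 1, so yes.

By the theorem on linear Diophantine equations, 9s + 3t = 3 has integer solutions if and only if gcd(9, 3) divides 3. Since 3 | 3, solutions exist.

Yes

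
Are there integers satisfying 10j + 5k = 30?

Step 1: Compute gcd(10, 5).
gcd(10, 5) = 5

Step 2: Check divisibility.
Does 5 divide 30? 30 = 5 x 6, so yes.

By the theorem on linear Diophantine equations, 10j + 5k = 30 has integer solutions if and only if gcd(10, 5) divides 30. Since 5 | 30, solutions exist.

Yes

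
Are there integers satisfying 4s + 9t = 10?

Step 1: Compute gcd(4, 9).
gcd(4, 9) = 1

Step 2: Check divisibility.
Does 1 divide 10? 10 = 1 x 10, so yes.

By the theorem on linear Diophantine equations, 4s + 9t = 10 has integer solutions if and only if gcd(4, 9) divides 10. Since 1 | 10, solutions exist.

Yes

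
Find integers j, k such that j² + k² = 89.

We need to find integers j, k > 0 such that j² + k² = 89.
Trying j = 5: k² = 89 - 5² = 89 - 25 = 64
k = 8
Check: 5² + 8² = 25 + 64 = 89 ✓

89 = 5² + 8²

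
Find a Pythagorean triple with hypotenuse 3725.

We need a² + b² = 3725² = 13875625.
Trying: 2035² + 3120² = 4141225 + 9734400 = 13875625 ✓

(2035, 3120, 3725)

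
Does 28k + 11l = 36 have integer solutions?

Step 1: Compute gcd(28, 11).
gcd(28, 11) = 1

Step 2: Check divisibility.
Does 1 divide 36? 36 = 1 x 36, so yes.

By the theorem on linear Diophantine equations, 28k + 11l = 36 has integer solutions if and only if gcd(28, 11) divides 36. Since 1 | 36, solutions exist.

Yes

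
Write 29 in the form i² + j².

We need to find integers i, j > 0 such that i² + j² = 29.
Trying i = 2: j² = 29 - 2² = 29 - 4 = 25
j = 5
Check: 2² + 5² = 4 + 25 = 29 ✓

29 = 2² + 5²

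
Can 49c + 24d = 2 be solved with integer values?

Step 1: Compute gcd(49, 24).
gcd(49, 24) = 1

Step 2: Check divisibility.
Does 1 divide 2? 2 = 1 x 2, so yes.

By the theorem on linear Diophantine equations, 49c + 24d = 2 has integer solutions if and only if gcd(49, 24) divides 2. Since 1 | 2, solutions exist.

Yes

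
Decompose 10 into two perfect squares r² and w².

We need to find integers r, w > 0 such that r² + w² = 10.
Trying r = 1: w² = 10 - 1² = 10 - 1 = 9
w = 3
Check: 1² + 3² = 1 + 9 = 10 ✓

10 = 1² + 3²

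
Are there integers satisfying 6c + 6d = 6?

Step 1: Compute gcd(6, 6).
gcd(6, 6) = 6

Step 2: Check divisibility.
Does 6 divide 6? 6 = 6 x 1, so yes.

By the theorem on linear Diophantine equations, 6c + 6d = 6 has integer solutions if and only if gcd(6, 6) divides 6. Since 6 | 6, solutions exist.

Yes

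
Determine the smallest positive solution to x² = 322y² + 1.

We seek the smallest positive integers (x, y) with x² - 322y² = 1, i.e., x² = 322y² + 1.
Try successive y values:
y = 1: x² = 322·1² + 1 = 323, not a perfect square
y = 2: x² = 322·2² + 1 = 1289, not a perfect square
y = 3: x² = 322·3² + 1 = 2899, not a perfect square
... continuing the search (or via continued fractions) ...
y = 18: x² = 322·18² + 1 = 104329, x = 323 ✓

Verify: 323² - 322·18² = 104329 - 104328 = 1 ✓

x = 323, y = 18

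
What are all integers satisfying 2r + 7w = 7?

Step 1: Compute gcd(2, 7) = 1.
Since 1 divides 7, solutions exist.

Step 2: Find a particular solution using extended Euclidean algorithm.
We get r₀ = -21, w₀ = 7.
Check: 2*-21 + 7*7 = 7 = 7 ✓

Step 3: Write the general solution.
r = -21 + (7/1)t = -21 + 7t
w = 7 - (2/1)t = 7 - 2t
for any integer t.

r = -21 + 7t, w = 7 - 2t for integer t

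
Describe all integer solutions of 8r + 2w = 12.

Step 1: Compute gcd(8, 2) = 2.
Since 2 divides 12, solutions exist.

Step 2: Find a particular solution using extended Euclidean algorithm.
We get r₀ = 0, w₀ = 6.
Check: 8*0 + 2*6 = 12 = 12 ✓

Step 3: Write the general solution.
r = 0 + (2/2)t = 0 + 1t
w = 6 - (8/2)t = 6 - 4t
for any integer t.

r = 0 + 1t, w = 6 - 4t for integer t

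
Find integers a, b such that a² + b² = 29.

We need to find integers a, b > 0 such that a² + b² = 29.
Trying a = 2: b² = 29 - 2² = 29 - 4 = 25
b = 5
Check: 2² + 5² = 4 + 25 = 29 ✓

29 = 2² + 5²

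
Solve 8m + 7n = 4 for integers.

Step 1: Check solvability.
gcd(8, 7) = 1
Since 1 divides 4, solutions exist.

Step 2: Apply extended Euclidean algorithm to find gcd.
We find integers such that 8*x0 + 7*y0 = 1

Step 3: Scale the particular solution.
Multiply by 4/1 = 4:
m = 4, n = -4

Step 4: Verify.
8*(4) + 7*(-4) = 4 = 4 ✓

m = 4, n = -4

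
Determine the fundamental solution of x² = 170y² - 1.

We need x² = 170y² - 1. Try successive y:
y = 1: x² = 170·1² - 1 = 169 = 13² ✓
Check: 13² - 170·1² = 169 - 170 = -1 ✓

x = 13, y = 1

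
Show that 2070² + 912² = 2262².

Compute a² + b²:
2070² + 912² = 4284900 + 831744 = 5116644
Compute c²:
2262² = 5116644
Since 5116644 = 5116644, it is a Pythagorean triple.

Yes, it is a Pythagorean triple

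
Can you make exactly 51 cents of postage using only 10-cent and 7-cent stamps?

We need non-negative x, y with 10x + 7y = 51.
gcd(10, 7) = 1 divides 51, so integer solutions exist.
Search for a non-negative one: x = 3 gives 7y = 51 - 30 = 21, so y = 3.
Check: 10·3 + 7·3 = 51 ✓

Yes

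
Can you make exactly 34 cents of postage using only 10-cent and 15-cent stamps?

We need non-negative x, y with 10x + 15y = 34.
gcd(10, 15) = 5, and 5 does not divide 34.
No integer solutions exist, so certainly no non-negative ones.

No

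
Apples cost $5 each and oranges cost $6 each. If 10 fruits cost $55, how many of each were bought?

Let a = apples, o = oranges.
a + o = 10
5a + 6o = 55
Substitute o = 10 - a:
5a + 6(10 - a) = 55
(5 - 6)a = 55 - 60
-1a = -5
a = 5, o = 10 - 5 = 5

Apples: 5, Oranges: 5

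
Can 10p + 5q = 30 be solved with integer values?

Step 1: Compute gcd(10, 5).
gcd(10, 5) = 5

Step 2: Check divisibility.
Does 5 divide 30? 30 = 5 x 6, so yes.

By the theorem on linear Diophantine equations, 10p + 5q = 30 has integer solutions if and only if gcd(10, 5) divides 30. Since 5 | 30, solutions exist.

Yes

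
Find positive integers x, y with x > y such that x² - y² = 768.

Factor: x² - y² = (x+y)(x-y) = 768.
We need two factors of 768 with the same parity.
Use x+y = 384 and x-y = 2 (product 384·2 = 768).
Adding: 2x = 386, so x = 193.
Subtracting: 2y = 382, so y = 191.
Check: 193² - 191² = 37249 - 36481 = 768 ✓

x = 193, y = 191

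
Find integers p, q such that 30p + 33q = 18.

Step 1: Check solvability.
gcd(30, 33) = 3
Since 3 divides 18, solutions exist.

Step 2: Apply extended Euclidean algorithm to find gcd.
We find integers such that 30*x0 + 33*y0 = 3

Step 3: Scale the particular solution.
Multiply by 18/3 = 6:
p = -6, q = 6

Step 4: Verify.
30*(-6) + 33*(6) = 18 = 18 ✓

p = -6, q = 6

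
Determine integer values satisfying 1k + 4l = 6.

Step 1: Check solvability.
gcd(1, 4) = 1
Since 1 divides 6, solutions exist.

Step 2: Apply extended Euclidean algorithm to find gcd.
We find integers such that 1*x0 + 4*y0 = 1

Step 3: Scale the particular solution.
Multiply by 6/1 = 6:
k = 6, l = 0

Step 4: Verify.
1*(6) + 4*(0) = 6 = 6 ✓

k = 6, l = 0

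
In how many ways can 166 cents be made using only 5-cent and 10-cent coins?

We need non-negative integers (x, y) with 5x + 10y = 166.
For each x from 0 to 33, check if (166 - 5x) is a non-negative multiple of 10.
Solutions (x, y): none
Count: 0

0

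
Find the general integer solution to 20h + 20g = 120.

Step 1: Compute gcd(20, 20) = 20.
Since 20 divides 120, solutions exist.

Step 2: Find a particular solution using extended Euclidean algorithm.
We get h₀ = 0, g₀ = 6.
Check: 20*0 + 20*6 = 120 = 120 ✓

Step 3: Write the general solution.
h = 0 + (20/20)t = 0 + 1t
g = 6 - (20/20)t = 6 - 1t
for any integer t.

h = 0 + 1t, g = 6 - 1t for integer t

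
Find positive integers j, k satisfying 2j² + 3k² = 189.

Try small values of j and check whether (189 - 2j²)/3 is a perfect square.
j = 9: 2·9² = 162, so 3k² = 189 - 162 = 27, giving k² = 9, k = 3.
Check: 2·9² + 3·3² = 162 + 27 = 189 ✓

j = 9, k = 3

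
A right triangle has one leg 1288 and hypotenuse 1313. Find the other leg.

a² = c² - b² = 1723969 - 1658944 = 65025
a = 255

255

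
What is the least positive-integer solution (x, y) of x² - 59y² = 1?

We seek the smallest positive integers (x, y) with x² - 59y² = 1, i.e., x² = 59y² + 1.
Try successive y values:
y = 1: x² = 59·1² + 1 = 60, not a perfect square
y = 2: x² = 59·2² + 1 = 237, not a perfect square
y = 3: x² = 59·3² + 1 = 532, not a perfect square
... continuing the search (or via continued fractions) ...
y = 69: x² = 59·69² + 1 = 280900, x = 530 ✓

Verify: 530² - 59·69² = 280900 - 280899 = 1 ✓

x = 530, y = 69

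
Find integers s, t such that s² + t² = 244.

We need to find integers s, t > 0 such that s² + t² = 244.
Trying s = 10: t² = 244 - 10² = 244 - 100 = 144
t = 12
Check: 10² + 12² = 100 + 144 = 244 ✓

244 = 10² + 12²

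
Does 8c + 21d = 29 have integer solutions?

Step 1: Compute gcd(8, 21).
gcd(8, 21) = 1

Step 2: Check divisibility.
Does 1 divide 29? 29 = 1 x 29, so yes.

By the theorem on linear Diophantine equations, 8c + 21d = 29 has integer solutions if and only if gcd(8, 21) divides 29. Since 1 | 29, solutions exist.

Yes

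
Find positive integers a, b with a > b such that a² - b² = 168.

Factor: a² - b² = (a+b)(a-b) = 168.
We need two factors of 168 with the same parity.
Use a+b = 84 and a-b = 2 (product 84·2 = 168).
Adding: 2a = 86, so a = 43.
Subtracting: 2b = 82, so b = 41.
Check: 43² - 41² = 1849 - 1681 = 168 ✓

a = 43, b = 41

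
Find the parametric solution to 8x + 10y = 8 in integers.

Step 1: Compute gcd(8, 10) = 2.
Since 2 divides 8, solutions exist.

Step 2: Find a particular solution using extended Euclidean algorithm.
We get x₀ = -4, y₀ = 4.
Check: 8*-4 + 10*4 = 8 = 8 ✓

Step 3: Write the general solution.
x = -4 + (10/2)t = -4 + 5t
y = 4 - (8/2)t = 4 - 4t
for any integer t.

x = -4 + 5t, y = 4 - 4t for integer t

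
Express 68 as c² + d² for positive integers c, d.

We need to find integers c, d > 0 such that c² + d² = 68.
Trying c = 2: d² = 68 - 2² = 68 - 4 = 64
d = 8
Check: 2² + 8² = 4 + 64 = 68 ✓

68 = 2² + 8²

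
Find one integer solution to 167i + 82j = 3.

Step 1: Check solvability.
gcd(167, 82) = 1
Since 1 divides 3, solutions exist.

Step 2: Apply extended Euclidean algorithm to find gcd.
We find integers such that 167*x0 + 82*y0 = 1

Step 3: Scale the particular solution.
Multiply by 3/1 = 3:
i = -81, j = 165

Step 4: Verify.
167*(-81) + 82*(165) = 3 = 3 ✓

i = -81, j = 165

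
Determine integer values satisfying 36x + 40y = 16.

Step 1: Check solvability.
gcd(36, 40) = 4
Since 4 divides 16, solutions exist.

Step 2: Apply extended Euclidean algorithm to find gcd.
We find integers such that 36*x0 + 40*y0 = 4

Step 3: Scale the particular solution.
Multiply by 16/4 = 4:
x = -4, y = 4

Step 4: Verify.
36*(-4) + 40*(4) = 16 = 16 ✓

x = -4, y = 4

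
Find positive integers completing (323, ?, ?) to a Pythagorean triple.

We need the other leg and hypotenuse such that 323² + x² = c².
Take x = 36, c = 325: 323² + 36² = 104329 + 1296 = 105625 = 325² ✓
Triple: (323, 36, 325)

(323, 36, 325)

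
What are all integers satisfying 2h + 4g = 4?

Step 1: Compute gcd(2, 4) = 2.
Since 2 divides 4, solutions exist.

Step 2: Find a particular solution using extended Euclidean algorithm.
We get h₀ = 2, g₀ = 0.
Check: 2*2 + 4*0 = 4 = 4 ✓

Step 3: Write the general solution.
h = 2 + (4/2)t = 2 + 2t
g = 0 - (2/2)t = 0 - 1t
for any integer t.

h = 2 + 2t, g = 0 - 1t for integer t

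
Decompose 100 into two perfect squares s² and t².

We need to find integers s, t > 0 such that s² + t² = 100.
Trying s = 6: t² = 100 - 6² = 100 - 36 = 64
t = 8
Check: 6² + 8² = 36 + 64 = 100 ✓

100 = 6² + 8²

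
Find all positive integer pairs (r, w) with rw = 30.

The positive divisors of 30 are: 1, 2, 3, 5, 6, 10, 15, 30.
Each divisor d gives the pair (d, 30/d):
(1, 30), (2, 15), (3, 10), (5, 6), (6, 5), (10, 3), (15, 2), (30, 1)

(1, 30), (2, 15), (3, 10), (5, 6), (6, 5), (10, 3), (15, 2), (30, 1)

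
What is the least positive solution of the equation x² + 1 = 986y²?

We need x² = 986y² - 1. Try successive y:
y = 1: x² = 986·1² - 1 = 985, not a perfect square
y = 2: x² = 986·2² - 1 = 3943, not a perfect square
y = 3: x² = 986·3² - 1 = 8873, not a perfect square
...
y = 5: x² = 986·5² - 1 = 24649 = 157² ✓
Check: 157² - 986·5² = 24649 - 24650 = -1 ✓

x = 157, y = 5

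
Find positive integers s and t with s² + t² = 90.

We need to find integers s, t > 0 such that s² + t² = 90.
Trying s = 3: t² = 90 - 3² = 90 - 9 = 81
t = 9
Check: 3² + 9² = 9 + 81 = 90 ✓

90 = 3² + 9²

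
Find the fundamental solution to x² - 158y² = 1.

We seek the smallest positive integers (x, y) with x² - 158y² = 1, i.e., x² = 158y² + 1.
Try successive y values:
y = 1: x² = 158·1² + 1 = 159, not a perfect square
y = 2: x² = 158·2² + 1 = 633, not a perfect square
y = 3: x² = 158·3² + 1 = 1423, not a perfect square
... continuing the search (or via continued fractions) ...
y = 616: x² = 158·616² + 1 = 59954049, x = 7743 ✓

Verify: 7743² - 158·616² = 59954049 - 59954048 = 1 ✓

x = 7743, y = 616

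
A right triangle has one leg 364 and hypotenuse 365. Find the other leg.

a² = c² - b² = 133225 - 132496 = 729
a = 27

27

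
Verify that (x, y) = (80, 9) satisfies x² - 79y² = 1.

Compute x² = 80² = 6400
Compute 79y² = 79·9² = 79·81 = 6399
x² - 79y² = 6400 - 6399 = 1
Since this equals 1, (80, 9) is a solution.

Yes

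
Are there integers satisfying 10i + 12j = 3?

Step 1: Compute gcd(10, 12).
gcd(10, 12) = 2

Step 2: Check divisibility.
Does 2 divide 3? 3 = 2 x 1 + 1, so no.

By the theorem on linear Diophantine equations, 10i + 12j = 3 has integer solutions if and only if gcd(10, 12) divides 3. Since 2 does not divide 3, no solutions exist.

No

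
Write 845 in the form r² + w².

We need to find integers r, w > 0 such that r² + w² = 845.
Trying r = 2: w² = 845 - 2² = 845 - 4 = 841
w = 29
Check: 2² + 29² = 4 + 841 = 845 ✓

845 = 2² + 29²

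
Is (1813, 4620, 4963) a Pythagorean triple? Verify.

Compute a² + b² = 1813² + 4620² = 3286969 + 21344400 = 24631369
Compute c² = 4963² = 24631369
Since 24631369 = 24631369, confirmed.

Yes, it is a Pythagorean triple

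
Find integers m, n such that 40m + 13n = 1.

Step 1: Check solvability.
gcd(40, 13) = 1
Since 1 divides 1, solutions exist.

Step 2: Apply extended Euclidean algorithm to find gcd.
We find integers such that 40*x0 + 13*y0 = 1

Step 3: Scale the particular solution.
Multiply by 1/1 = 1:
m = 1, n = -3

Step 4: Verify.
40*(1) + 13*(-3) = 1 = 1 ✓

m = 1, n = -3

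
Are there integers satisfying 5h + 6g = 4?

Step 1: Compute gcd(5, 6).
gcd(5, 6) = 1

Step 2: Check divisibility.
Does 1 divide 4? 4 = 1 x 4, so yes.

By the theorem on linear Diophantine equations, 5h + 6g = 4 has integer solutions if and only if gcd(5, 6) divides 4. Since 1 | 4, solutions exist.

Yes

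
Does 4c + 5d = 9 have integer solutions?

Step 1: Compute gcd(4, 5).
gcd(4, 5) = 1

Step 2: Check divisibility.
Does 1 divide 9? 9 = 1 x 9, so yes.

By the theorem on linear Diophantine equations, 4c + 5d = 9 has integer solutions if and only if gcd(4, 5) divides 9. Since 1 | 9, solutions exist.

Yes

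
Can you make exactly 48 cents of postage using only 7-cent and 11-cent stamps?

We need non-negative x, y with 7x + 11y = 48.
gcd(7, 11) = 1 divides 48, so integer solutions exist, but checking x = 0..6 shows none with y ≥ 0.
So 48 cannot be made with non-negative stamp counts.

No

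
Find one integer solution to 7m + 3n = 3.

Step 1: Check solvability.
gcd(7, 3) = 1
Since 1 divides 3, solutions exist.

Step 2: Apply extended Euclidean algorithm to find gcd.
We find integers such that 7*x0 + 3*y0 = 1

Step 3: Scale the particular solution.
Multiply by 3/1 = 3:
m = 3, n = -6

Step 4: Verify.
7*(3) + 3*(-6) = 3 = 3 ✓

m = 3, n = -6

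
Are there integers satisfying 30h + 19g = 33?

Step 1: Compute gcd(30, 19).
gcd(30, 19) = 1

Step 2: Check divisibility.
Does 1 divide 33? 33 = 1 x 33, so yes.

By the theorem on linear Diophantine equations, 30h + 19g = 33 has integer solutions if and only if gcd(30, 19) divides 33. Since 1 | 33, solutions exist.

Yes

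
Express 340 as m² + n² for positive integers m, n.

We need to find integers m, n > 0 such that m² + n² = 340.
Trying m = 4: n² = 340 - 4² = 340 - 16 = 324
n = 18
Check: 4² + 18² = 16 + 324 = 340 ✓

340 = 4² + 18²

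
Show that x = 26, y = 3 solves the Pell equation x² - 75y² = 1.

Compute x² = 26² = 676
Compute 75y² = 75·3² = 75·9 = 675
x² - 75y² = 676 - 675 = 1
Since this equals 1, (26, 3) is a solution.

Yes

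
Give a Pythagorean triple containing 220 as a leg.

We need the other leg and hypotenuse such that 220² + x² = c².
Take x = 21, c = 221: 220² + 21² = 48400 + 441 = 48841 = 221² ✓
Triple: (21, 220, 221)

(21, 220, 221)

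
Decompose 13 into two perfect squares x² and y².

We need to find integers x, y > 0 such that x² + y² = 13.
Trying x = 2: y² = 13 - 2² = 13 - 4 = 9
y = 3
Check: 2² + 3² = 4 + 9 = 13 ✓

13 = 2² + 3²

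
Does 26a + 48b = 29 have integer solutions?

Step 1: Compute gcd(26, 48).
gcd(26, 48) = 2

Step 2: Check divisibility.
Does 2 divide 29? 29 = 2 x 14 + 1, so no.

By the theorem on linear Diophantine equations, 26a + 48b = 29 has integer solutions if and only if gcd(26, 48) divides 29. Since 2 does not divide 29, no solutions exist.

No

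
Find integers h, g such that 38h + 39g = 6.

Step 1: Check solvability.
gcd(38, 39) = 1
Since 1 divides 6, solutions exist.

Step 2: Apply extended Euclidean algorithm to find gcd.
We find integers such that 38*x0 + 39*y0 = 1

Step 3: Scale the particular solution.
Multiply by 6/1 = 6:
h = -6, g = 6

Step 4: Verify.
38*(-6) + 39*(6) = 6 = 6 ✓

h = -6, g = 6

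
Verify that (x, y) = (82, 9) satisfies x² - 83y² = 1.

Compute x² = 82² = 6724
Compute 83y² = 83·9² = 83·81 = 6723
x² - 83y² = 6724 - 6723 = 1
Since this equals 1, (82, 9) is a solution.

Yes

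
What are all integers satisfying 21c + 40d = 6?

Step 1: Compute gcd(21, 40) = 1.
Since 1 divides 6, solutions exist.

Step 2: Find a particular solution using extended Euclidean algorithm.
We get c₀ = -114, d₀ = 60.
Check: 21*-114 + 40*60 = 6 = 6 ✓

Step 3: Write the general solution.
c = -114 + (40/1)t = -114 + 40t
d = 60 - (21/1)t = 60 - 21t
for any integer t.

c = -114 + 40t, d = 60 - 21t for integer t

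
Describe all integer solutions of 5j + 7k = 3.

Step 1: Compute gcd(5, 7) = 1.
Since 1 divides 3, solutions exist.

Step 2: Find a particular solution using extended Euclidean algorithm.
We get j₀ = 9, k₀ = -6.
Check: 5*9 + 7*-6 = 3 = 3 ✓

Step 3: Write the general solution.
j = 9 + (7/1)t = 9 + 7t
k = -6 - (5/1)t = -6 - 5t
for any integer t.

j = 9 + 7t, k = -6 - 5t for integer t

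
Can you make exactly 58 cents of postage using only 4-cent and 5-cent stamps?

We need non-negative x, y with 4x + 5y = 58.
gcd(4, 5) = 1 divides 58, so integer solutions exist.
Search for a non-negative one: x = 2 gives 5y = 58 - 8 = 50, so y = 10.
Check: 4·2 + 5·10 = 58 ✓

Yes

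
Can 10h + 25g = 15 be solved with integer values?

Step 1: Compute gcd(10, 25).
gcd(10, 25) = 5

Step 2: Check divisibility.
Does 5 divide 15? 15 = 5 x 3, so yes.

By the theorem on linear Diophantine equations, 10h + 25g = 15 has integer solutions if and only if gcd(10, 25) divides 15. Since 5 | 15, solutions exist.

Yes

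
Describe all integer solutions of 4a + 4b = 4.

Step 1: Compute gcd(4, 4) = 4.
Since 4 divides 4, solutions exist.

Step 2: Find a particular solution using extended Euclidean algorithm.
We get a₀ = 0, b₀ = 1.
Check: 4*0 + 4*1 = 4 = 4 ✓

Step 3: Write the general solution.
a = 0 + (4/4)t = 0 + 1t
b = 1 - (4/4)t = 1 - 1t
for any integer t.

a = 0 + 1t, b = 1 - 1t for integer t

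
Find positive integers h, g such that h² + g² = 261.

Search for h with 261 - h² a perfect square.
h = 6: 261 - 6² = 261 - 36 = 225 = 15² ✓
So h = 6, g = 15.

h = 6, g = 15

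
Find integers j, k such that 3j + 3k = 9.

Step 1: Check solvability.
gcd(3, 3) = 3
Since 3 divides 9, solutions exist.

Step 2: Apply extended Euclidean algorithm to find gcd.
We find integers such that 3*x0 + 3*y0 = 3

Step 3: Scale the particular solution.
Multiply by 9/3 = 3:
j = 0, k = 3

Step 4: Verify.
3*(0) + 3*(3) = 9 = 9 ✓

j = 0, k = 3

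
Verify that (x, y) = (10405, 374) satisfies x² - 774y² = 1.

Compute x² = 10405² = 108264025
Compute 774y² = 774·374² = 774·139876 = 108264024
x² - 774y² = 108264025 - 108264024 = 1
Since this equals 1, (10405, 374) is a solution.

Yes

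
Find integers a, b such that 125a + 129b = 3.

Step 1: Check solvability.
gcd(125, 129) = 1
Since 1 divides 3, solutions exist.

Step 2: Apply extended Euclidean algorithm to find gcd.
We find integers such that 125*x0 + 129*y0 = 1

Step 3: Scale the particular solution.
Multiply by 3/1 = 3:
a = 96, b = -93

Step 4: Verify.
125*(96) + 129*(-93) = 3 = 3 ✓

a = 96, b = -93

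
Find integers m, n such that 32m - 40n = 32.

Step 1: Check solvability.
gcd(32, 40) = 8
Since 8 divides 32, solutions exist.

Step 2: Apply extended Euclidean algorithm to find gcd.
We find integers such that 32*x0 + 40*y0 = 8

Step 3: Scale the particular solution.
Multiply by 32/8 = 4:
m = -4, n = -4

Step 4: Verify.
32*(-4) - 40*(-4) = 32 = 32 ✓

m = -4, n = -4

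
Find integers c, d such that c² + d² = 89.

We need to find integers c, d > 0 such that c² + d² = 89.
Trying c = 5: d² = 89 - 5² = 89 - 25 = 64
d = 8
Check: 5² + 8² = 25 + 64 = 89 ✓

89 = 5² + 8²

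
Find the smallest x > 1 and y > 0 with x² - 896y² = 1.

We seek the smallest positive integers (x, y) with x² - 896y² = 1, i.e., x² = 896y² + 1.
Try successive y values:
y = 1: x² = 896·1² + 1 = 897, not a perfect square
y = 2: x² = 896·2² + 1 = 3585, not a perfect square
y = 3: x² = 896·3² + 1 = 8065, not a perfect square
... continuing the search (or via continued fractions) ...
y = 15: x² = 896·15² + 1 = 201601, x = 449 ✓

Verify: 449² - 896·15² = 201601 - 201600 = 1 ✓

x = 449, y = 15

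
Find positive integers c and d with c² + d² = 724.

We need to find integers c, d > 0 such that c² + d² = 724.
Trying c = 18: d² = 724 - 18² = 724 - 324 = 400
d = 20
Check: 18² + 20² = 324 + 400 = 724 ✓

724 = 18² + 20²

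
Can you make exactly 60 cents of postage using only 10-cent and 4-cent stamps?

We need non-negative x, y with 10x + 4y = 60.
gcd(10, 4) = 2 divides 60, so integer solutions exist.
Search for a non-negative one: x = 0 gives 4y = 60 - 0 = 60, so y = 15.
Check: 10·0 + 4·15 = 60 ✓

Yes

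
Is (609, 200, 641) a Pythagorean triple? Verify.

Compute a² + b² = 609² + 200² = 370881 + 40000 = 410881
Compute c² = 641² = 410881
Since 410881 = 410881, confirmed.

Yes, it is a Pythagorean triple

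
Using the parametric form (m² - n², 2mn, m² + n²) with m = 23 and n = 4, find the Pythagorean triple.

a = m² - n² = 23² - 4² = 529 - 16 = 513
b = 2mn = 2·23·4 = 184
c = m² + n² = 529 + 16 = 545
Verify: 513² + 184² = 263169 + 33856 = 297025 = 545² ✓

(513, 184, 545)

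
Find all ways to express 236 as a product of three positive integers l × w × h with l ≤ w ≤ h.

Iterate l from 1 to ⌊236^(1/3)⌋. For each l dividing 236, iterate w ≥ l with w dividing 236/l, and set h = 236/(l·w).
Triples found (4): (1×1×236), (1×2×118), (1×4×59), (2×2×59)

(1×1×236), (1×2×118), (1×4×59), (2×2×59)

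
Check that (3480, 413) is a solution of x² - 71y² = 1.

Compute x² = 3480² = 12110400
Compute 71y² = 71·413² = 71·170569 = 12110399
x² - 71y² = 12110400 - 12110399 = 1
Since this equals 1, (3480, 413) is a solution.

Yes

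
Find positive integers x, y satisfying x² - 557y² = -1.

We need x² = 557y² - 1. Try successive y:
y = 1: x² = 557·1² - 1 = 556, not a perfect square
y = 2: x² = 557·2² - 1 = 2227, not a perfect square
y = 3: x² = 557·3² - 1 = 5012, not a perfect square
...
y = 5: x² = 557·5² - 1 = 13924 = 118² ✓
Check: 118² - 557·5² = 13924 - 13925 = -1 ✓

x = 118, y = 5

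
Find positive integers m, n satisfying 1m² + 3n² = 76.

Try small values of m and check whether (76 - 1m²)/3 is a perfect square.
m = 1: 1·1² = 1, so 3n² = 76 - 1 = 75, giving n² = 25, n = 5.
Check: 1·1² + 3·5² = 1 + 75 = 76 ✓

m = 1, n = 5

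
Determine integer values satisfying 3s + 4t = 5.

Step 1: Check solvability.
gcd(3, 4) = 1
Since 1 divides 5, solutions exist.

Step 2: Apply extended Euclidean algorithm to find gcd.
We find integers such that 3*x0 + 4*y0 = 1

Step 3: Scale the particular solution.
Multiply by 5/1 = 5:
s = -5, t = 5

Step 4: Verify.
3*(-5) + 4*(5) = 5 = 5 ✓

s = -5, t = 5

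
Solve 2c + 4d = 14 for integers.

Step 1: Check solvability.
gcd(2, 4) = 2
Since 2 divides 14, solutions exist.

Step 2: Apply extended Euclidean algorithm to find gcd.
We find integers such that 2*x0 + 4*y0 = 2

Step 3: Scale the particular solution.
Multiply by 14/2 = 7:
c = 7, d = 0

Step 4: Verify.
2*(7) + 4*(0) = 14 = 14 ✓

c = 7, d = 0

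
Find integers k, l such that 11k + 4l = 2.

Step 1: Check solvability.
gcd(11, 4) = 1
Since 1 divides 2, solutions exist.

Step 2: Apply extended Euclidean algorithm to find gcd.
We find integers such that 11*x0 + 4*y0 = 1

Step 3: Scale the particular solution.
Multiply by 2/1 = 2:
k = -2, l = 6

Step 4: Verify.
11*(-2) + 4*(6) = 2 = 2 ✓

k = -2, l = 6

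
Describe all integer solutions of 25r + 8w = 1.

Step 1: Compute gcd(25, 8) = 1.
Since 1 divides 1, solutions exist.

Step 2: Find a particular solution using extended Euclidean algorithm.
We get r₀ = 1, w₀ = -3.
Check: 25*1 + 8*-3 = 1 = 1 ✓

Step 3: Write the general solution.
r = 1 + (8/1)t = 1 + 8t
w = -3 - (25/1)t = -3 - 25t
for any integer t.

r = 1 + 8t, w = -3 - 25t for integer t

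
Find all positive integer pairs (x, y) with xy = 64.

The positive divisors of 64 are: 1, 2, 4, 8, 16, 32, 64.
Each divisor d gives the pair (d, 64/d):
(1, 64), (2, 32), (4, 16), (8, 8), (16, 4), (32, 2), (64, 1)

(1, 64), (2, 32), (4, 16), (8, 8), (16, 4), (32, 2), (64, 1)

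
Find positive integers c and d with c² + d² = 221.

We need to find integers c, d > 0 such that c² + d² = 221.
Trying c = 5: d² = 221 - 5² = 221 - 25 = 196
d = 14
Check: 5² + 14² = 25 + 196 = 221 ✓

221 = 5² + 14²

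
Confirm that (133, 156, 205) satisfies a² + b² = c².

Compute a² + b² = 133² + 156² = 17689 + 24336 = 42025
Compute c² = 205² = 42025
Since 42025 = 42025, confirmed.

Yes, it is a Pythagorean triple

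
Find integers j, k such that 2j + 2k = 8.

Step 1: Check solvability.
gcd(2, 2) = 2
Since 2 divides 8, solutions exist.

Step 2: Apply extended Euclidean algorithm to find gcd.
We find integers such that 2*x0 + 2*y0 = 2

Step 3: Scale the particular solution.
Multiply by 8/2 = 4:
j = 0, k = 4

Step 4: Verify.
2*(0) + 2*(4) = 8 = 8 ✓

j = 0, k = 4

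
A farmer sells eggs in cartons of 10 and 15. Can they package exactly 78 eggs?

We need non-negative a, b with 10a + 15b = 78.
gcd(10, 15) = 5, and 5 does not divide 78.
No integer solutions exist.

No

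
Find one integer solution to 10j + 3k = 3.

Step 1: Check solvability.
gcd(10, 3) = 1
Since 1 divides 3, solutions exist.

Step 2: Apply extended Euclidean algorithm to find gcd.
We find integers such that 10*x0 + 3*y0 = 1

Step 3: Scale the particular solution.
Multiply by 3/1 = 3:
j = 3, k = -9

Step 4: Verify.
10*(3) + 3*(-9) = 3 = 3 ✓

j = 3, k = -9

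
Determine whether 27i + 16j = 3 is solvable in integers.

Step 1: Compute gcd(27, 16).
gcd(27, 16) = 1

Step 2: Check divisibility.
Does 1 divide 3? 3 = 1 x 3, so yes.

By the theorem on linear Diophantine equations, 27i + 16j = 3 has integer solutions if and only if gcd(27, 16) divides 3. Since 1 | 3, solutions exist.

Yes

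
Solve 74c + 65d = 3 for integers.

Step 1: Check solvability.
gcd(74, 65) = 1
Since 1 divides 3, solutions exist.

Step 2: Apply extended Euclidean algorithm to find gcd.
We find integers such that 74*x0 + 65*y0 = 1

Step 3: Scale the particular solution.
Multiply by 3/1 = 3:
c = 87, d = -99

Step 4: Verify.
74*(87) + 65*(-99) = 3 = 3 ✓

c = 87, d = -99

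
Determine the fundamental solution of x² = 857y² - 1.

We need x² = 857y² - 1. Try successive y:
y = 1: x² = 857·1² - 1 = 856, not a perfect square
y = 2: x² = 857·2² - 1 = 3427, not a perfect square
y = 3: x² = 857·3² - 1 = 7712, not a perfect square
...
y = 277325: x² = 857·277325² - 1 = 65911146370624 = 8118568² ✓
Check: 8118568² - 857·277325² = 65911146370624 - 65911146370625 = -1 ✓

x = 8118568, y = 277325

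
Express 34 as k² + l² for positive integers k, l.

We need to find integers k, l > 0 such that k² + l² = 34.
Trying k = 3: l² = 34 - 3² = 34 - 9 = 25
l = 5
Check: 3² + 5² = 9 + 25 = 34 ✓

34 = 3² + 5²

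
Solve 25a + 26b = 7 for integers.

Step 1: Check solvability.
gcd(25, 26) = 1
Since 1 divides 7, solutions exist.

Step 2: Apply extended Euclidean algorithm to find gcd.
We find integers such that 25*x0 + 26*y0 = 1

Step 3: Scale the particular solution.
Multiply by 7/1 = 7:
a = -7, b = 7

Step 4: Verify.
25*(-7) + 26*(7) = 7 = 7 ✓

a = -7, b = 7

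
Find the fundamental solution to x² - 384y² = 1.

We seek the smallest positive integers (x, y) with x² - 384y² = 1, i.e., x² = 384y² + 1.
Try successive y values:
y = 1: x² = 384·1² + 1 = 385, not a perfect square
y = 2: x² = 384·2² + 1 = 1537, not a perfect square
y = 3: x² = 384·3² + 1 = 3457, not a perfect square
... continuing the search (or via continued fractions) ...
y = 245: x² = 384·245² + 1 = 23049601, x = 4801 ✓

Verify: 4801² - 384·245² = 23049601 - 23049600 = 1 ✓

x = 4801, y = 245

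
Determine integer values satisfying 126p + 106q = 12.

Step 1: Check solvability.
gcd(126, 106) = 2
Since 2 divides 12, solutions exist.

Step 2: Apply extended Euclidean algorithm to find gcd.
We find integers such that 126*x0 + 106*y0 = 2

Step 3: Scale the particular solution.
Multiply by 12/2 = 6:
p = 96, q = -114

Step 4: Verify.
126*(96) + 106*(-114) = 12 = 12 ✓

p = 96, q = -114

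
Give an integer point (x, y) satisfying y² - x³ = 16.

Try small integer x values and check whether x³ + 16 is a perfect square.
x = 0: x³ + 16 = 0³ + 16 = 0 + 16 = 16
Is 16 a perfect square? 4² = 16 ✓
So (x, y) = (0, -4) is a solution.

x = 0, y = -4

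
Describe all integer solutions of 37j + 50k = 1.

Step 1: Compute gcd(37, 50) = 1.
Since 1 divides 1, solutions exist.

Step 2: Find a particular solution using extended Euclidean algorithm.
We get j₀ = 23, k₀ = -17.
Check: 37*23 + 50*-17 = 1 = 1 ✓

Step 3: Write the general solution.
j = 23 + (50/1)t = 23 + 50t
k = -17 - (37/1)t = -17 - 37t
for any integer t.

j = 23 + 50t, k = -17 - 37t for integer t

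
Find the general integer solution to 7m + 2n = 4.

Step 1: Compute gcd(7, 2) = 1.
Since 1 divides 4, solutions exist.

Step 2: Find a particular solution using extended Euclidean algorithm.
We get m₀ = 4, n₀ = -12.
Check: 7*4 + 2*-12 = 4 = 4 ✓

Step 3: Write the general solution.
m = 4 + (2/1)t = 4 + 2t
n = -12 - (7/1)t = -12 - 7t
for any integer t.

m = 4 + 2t, n = -12 - 7t for integer t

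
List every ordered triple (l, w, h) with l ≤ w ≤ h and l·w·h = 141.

Iterate l from 1 to ⌊141^(1/3)⌋. For each l dividing 141, iterate w ≥ l with w dividing 141/l, and set h = 141/(l·w).
Triples found (2): (1×1×141), (1×3×47)

(1×1×141), (1×3×47)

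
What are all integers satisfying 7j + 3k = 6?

Step 1: Compute gcd(7, 3) = 1.
Since 1 divides 6, solutions exist.

Step 2: Find a particular solution using extended Euclidean algorithm.
We get j₀ = 6, k₀ = -12.
Check: 7*6 + 3*-12 = 6 = 6 ✓

Step 3: Write the general solution.
j = 6 + (3/1)t = 6 + 3t
k = -12 - (7/1)t = -12 - 7t
for any integer t.

j = 6 + 3t, k = -12 - 7t for integer t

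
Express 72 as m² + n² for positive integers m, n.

We need to find integers m, n > 0 such that m² + n² = 72.
Trying m = 6: n² = 72 - 6² = 72 - 36 = 36
n = 6
Check: 6² + 6² = 36 + 36 = 72 ✓

72 = 6² + 6²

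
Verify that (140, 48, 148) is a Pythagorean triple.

Compute a² + b² = 140² + 48² = 19600 + 2304 = 21904
Compute c² = 148² = 21904
Since 21904 = 21904, confirmed.

Yes, it is a Pythagorean triple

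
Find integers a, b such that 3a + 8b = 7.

Step 1: Check solvability.
gcd(3, 8) = 1
Since 1 divides 7, solutions exist.

Step 2: Apply extended Euclidean algorithm to find gcd.
We find integers such that 3*x0 + 8*y0 = 1

Step 3: Scale the particular solution.
Multiply by 7/1 = 7:
a = 21, b = -7

Step 4: Verify.
3*(21) + 8*(-7) = 7 = 7 ✓

a = 21, b = -7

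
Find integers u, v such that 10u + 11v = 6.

Step 1: Check solvability.
gcd(10, 11) = 1
Since 1 divides 6, solutions exist.

Step 2: Apply extended Euclidean algorithm to find gcd.
We find integers such that 10*x0 + 11*y0 = 1

Step 3: Scale the particular solution.
Multiply by 6/1 = 6:
u = -6, v = 6

Step 4: Verify.
10*(-6) + 11*(6) = 6 = 6 ✓

u = -6, v = 6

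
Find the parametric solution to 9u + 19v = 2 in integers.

Step 1: Compute gcd(9, 19) = 1.
Since 1 divides 2, solutions exist.

Step 2: Find a particular solution using extended Euclidean algorithm.
We get u₀ = -4, v₀ = 2.
Check: 9*-4 + 19*2 = 2 = 2 ✓

Step 3: Write the general solution.
u = -4 + (19/1)t = -4 + 19t
v = 2 - (9/1)t = 2 - 9t
for any integer t.

u = -4 + 19t, v = 2 - 9t for integer t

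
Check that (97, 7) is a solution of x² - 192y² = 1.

Compute x² = 97² = 9409
Compute 192y² = 192·7² = 192·49 = 9408
x² - 192y² = 9409 - 9408 = 1
Since this equals 1, (97, 7) is a solution.

Yes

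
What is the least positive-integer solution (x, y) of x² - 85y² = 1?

We seek the smallest positive integers (x, y) with x² - 85y² = 1, i.e., x² = 85y² + 1.
Try successive y values:
y = 1: x² = 85·1² + 1 = 86, not a perfect square
y = 2: x² = 85·2² + 1 = 341, not a perfect square
y = 3: x² = 85·3² + 1 = 766, not a perfect square
... continuing the search (or via continued fractions) ...
y = 30996: x² = 85·30996² + 1 = 81663921361, x = 285769 ✓

Verify: 285769² - 85·30996² = 81663921361 - 81663921360 = 1 ✓

x = 285769, y = 30996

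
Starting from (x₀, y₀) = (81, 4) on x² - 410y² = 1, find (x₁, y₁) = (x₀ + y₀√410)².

Solutions to x² - Dy² = 1 are generated by powers of (x₀ + y₀√D).
The next solution satisfies x₁ + y₁√410 = (x₀ + y₀√410)², giving:
x₁ = x₀² + 410y₀² = 81² + 410·4² = 6561 + 6560 = 13121
y₁ = 2x₀y₀ = 2·81·4 = 648

Verify: 13121² - 410·648² = 172160641 - 172160640 = 1 ✓

x = 13121, y = 648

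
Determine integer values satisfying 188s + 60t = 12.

Step 1: Check solvability.
gcd(188, 60) = 4
Since 4 divides 12, solutions exist.

Step 2: Apply extended Euclidean algorithm to find gcd.
We find integers such that 188*x0 + 60*y0 = 4

Step 3: Scale the particular solution.
Multiply by 12/4 = 3:
s = -21, t = 66

Step 4: Verify.
188*(-21) + 60*(66) = 12 = 12 ✓

s = -21, t = 66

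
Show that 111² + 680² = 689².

Compute a² + b²:
111² + 680² = 12321 + 462400 = 474721
Compute c²:
689² = 474721
Since 474721 = 474721, it is a Pythagorean triple.

Yes, it is a Pythagorean triple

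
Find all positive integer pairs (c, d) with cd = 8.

The positive divisors of 8 are: 1, 2, 4, 8.
Each divisor d gives the pair (d, 8/d):
(1, 8), (2, 4), (4, 2), (8, 1)

(1, 8), (2, 4), (4, 2), (8, 1)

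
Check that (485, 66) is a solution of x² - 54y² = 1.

Compute x² = 485² = 235225
Compute 54y² = 54·66² = 54·4356 = 235224
x² - 54y² = 235225 - 235224 = 1
Since this equals 1, (485, 66) is a solution.

Yes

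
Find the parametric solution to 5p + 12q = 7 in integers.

Step 1: Compute gcd(5, 12) = 1.
Since 1 divides 7, solutions exist.

Step 2: Find a particular solution using extended Euclidean algorithm.
We get p₀ = 35, q₀ = -14.
Check: 5*35 + 12*-14 = 7 = 7 ✓

Step 3: Write the general solution.
p = 35 + (12/1)t = 35 + 12t
q = -14 - (5/1)t = -14 - 5t
for any integer t.

p = 35 + 12t, q = -14 - 5t for integer t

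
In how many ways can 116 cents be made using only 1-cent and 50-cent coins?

We need non-negative integers (x, y) with 1x + 50y = 116.
For each x from 0 to 116, check if (116 - 1x) is a non-negative multiple of 50.
Solutions (x, y): (16,2), (66,1), (116,0)
Count: 3

3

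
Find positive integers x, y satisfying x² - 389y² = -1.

We need x² = 389y² - 1. Try successive y:
y = 1: x² = 389·1² - 1 = 388, not a perfect square
y = 2: x² = 389·2² - 1 = 1555, not a perfect square
y = 3: x² = 389·3² - 1 = 3500, not a perfect square
...
y = 65: x² = 389·65² - 1 = 1643524 = 1282² ✓
Check: 1282² - 389·65² = 1643524 - 1643525 = -1 ✓

x = 1282, y = 65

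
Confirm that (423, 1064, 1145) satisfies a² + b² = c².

Compute a² + b² = 423² + 1064² = 178929 + 1132096 = 1311025
Compute c² = 1145² = 1311025
Since 1311025 = 1311025, confirmed.

Yes, it is a Pythagorean triple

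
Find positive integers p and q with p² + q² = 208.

We need to find integers p, q > 0 such that p² + q² = 208.
Trying p = 8: q² = 208 - 8² = 208 - 64 = 144
q = 12
Check: 8² + 12² = 64 + 144 = 208 ✓

208 = 8² + 12²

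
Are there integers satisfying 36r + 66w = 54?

Step 1: Compute gcd(36, 66).
gcd(36, 66) = 6

Step 2: Check divisibility.
Does 6 divide 54? 54 = 6 x 9, so yes.

By the theorem on linear Diophantine equations, 36r + 66w = 54 has integer solutions if and only if gcd(36, 66) divides 54. Since 6 | 54, solutions exist.

Yes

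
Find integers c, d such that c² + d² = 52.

We need to find integers c, d > 0 such that c² + d² = 52.
Trying c = 4: d² = 52 - 4² = 52 - 16 = 36
d = 6
Check: 4² + 6² = 16 + 36 = 52 ✓

52 = 4² + 6²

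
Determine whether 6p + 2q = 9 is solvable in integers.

Step 1: Compute gcd(6, 2).
gcd(6, 2) = 2

Step 2: Check divisibility.
Does 2 divide 9? 9 = 2 x 4 + 1, so no.

By the theorem on linear Diophantine equations, 6p + 2q = 9 has integer solutions if and only if gcd(6, 2) divides 9. Since 2 does not divide 9, no solutions exist.

No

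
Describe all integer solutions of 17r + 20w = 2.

Step 1: Compute gcd(17, 20) = 1.
Since 1 divides 2, solutions exist.

Step 2: Find a particular solution using extended Euclidean algorithm.
We get r₀ = -14, w₀ = 12.
Check: 17*-14 + 20*12 = 2 = 2 ✓

Step 3: Write the general solution.
r = -14 + (20/1)t = -14 + 20t
w = 12 - (17/1)t = 12 - 17t
for any integer t.

r = -14 + 20t, w = 12 - 17t for integer t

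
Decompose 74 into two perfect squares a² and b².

We need to find integers a, b > 0 such that a² + b² = 74.
Trying a = 5: b² = 74 - 5² = 74 - 25 = 49
b = 7
Check: 5² + 7² = 25 + 49 = 74 ✓

74 = 5² + 7²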